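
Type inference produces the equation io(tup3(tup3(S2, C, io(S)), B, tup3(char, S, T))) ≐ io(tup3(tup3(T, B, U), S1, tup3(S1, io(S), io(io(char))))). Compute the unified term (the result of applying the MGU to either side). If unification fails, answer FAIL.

Decompose io/1: tup3(tup3(S2, C, io(S)), B, tup3(char, S, T)) ≐ tup3(tup3(T, B, U), S1, tup3(S1, io(S), io(io(char)))).
Decompose tup3/3: tup3(S2, C, io(S)) ≐ tup3(T, B, U),  B ≐ S1,  tup3(char, S, T) ≐ tup3(S1, io(S), io(io(char))).
Decompose tup3/3: S2 ≐ T,  C ≐ B,  io(S) ≐ U.
Bind S2 := T; no other remaining equation mentions S2.
Bind C := B; no other remaining equation mentions C.
Bind U := io(S); no other remaining equation mentions U.
Bind B := S1; no other remaining equation mentions B. Substituting into the earlier binding gives C := S1.
Decompose tup3/3: char ≐ S1,  S ≐ io(S),  T ≐ io(io(char)).
Bind S1 := char; no other remaining equation mentions S1. Substituting into the earlier bindings gives C := char, B := char.
Occurs check fails: S occurs in io(S); the equation S ≐ io(S) has no finite solution.

FAIL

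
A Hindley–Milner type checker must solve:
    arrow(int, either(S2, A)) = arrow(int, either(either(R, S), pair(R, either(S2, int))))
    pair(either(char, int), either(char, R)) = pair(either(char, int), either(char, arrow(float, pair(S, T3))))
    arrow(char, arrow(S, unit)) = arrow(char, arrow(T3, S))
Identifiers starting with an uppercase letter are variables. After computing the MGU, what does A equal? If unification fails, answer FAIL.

Decompose arrow/2: int = int,  either(S2, A) = either(either(R, S), pair(R, either(S2, int))).
Delete trivial equation int = int.
Decompose either/2: S2 = either(R, S),  A = pair(R, either(S2, int)).
Bind S2 := either(R, S); substituting into the one remaining equation that mentions S2 gives: A = pair(R, either(either(R, S), int)).
Bind A := pair(R, either(either(R, S), int)); no other remaining equation mentions A.
Decompose pair/2: either(char, int) = either(char, int),  either(char, R) = either(char, arrow(float, pair(S, T3))).
Delete trivial equation either(char, int) = either(char, int).
Decompose either/2: char = char,  R = arrow(float, pair(S, T3)).
Delete trivial equation char = char.
Bind R := arrow(float, pair(S, T3)); no other remaining equation mentions R. Substituting into the earlier bindings gives S2 := either(arrow(float, pair(S, T3)), S), A := pair(arrow(float, pair(S, T3)), either(either(arrow(float, pair(S, T3)), S), int)).
Decompose arrow/2: char = char,  arrow(S, unit) = arrow(T3, S).
Delete trivial equation char = char.
Decompose arrow/2: S = T3,  unit = S.
Bind S := T3; substituting into the remaining equation gives: unit = T3. Substituting into the earlier bindings gives S2 := either(arrow(float, pair(T3, T3)), T3), A := pair(arrow(float, pair(T3, T3)), either(either(arrow(float, pair(T3, T3)), T3), int)), R := arrow(float, pair(T3, T3)).
Bind T3 := unit. Substituting into the earlier bindings gives S2 := either(arrow(float, pair(unit, unit)), unit), A := pair(arrow(float, pair(unit, unit)), either(either(arrow(float, pair(unit, unit)), unit), int)), R := arrow(float, pair(unit, unit)), S := unit.
MGU = { S2 -> either(arrow(float, pair(unit, unit)), unit), A -> pair(arrow(float, pair(unit, unit)), either(either(arrow(float, pair(unit, unit)), unit), int)), R -> arrow(float, pair(unit, unit)), S -> unit, T3 -> unit }, so A -> pair(arrow(float, pair(unit, unit)), either(either(arrow(float, pair(unit, unit)), unit), int)).

pair(arrow(float, pair(unit, unit)), either(either(arrow(float, pair(unit, unit)), unit), int))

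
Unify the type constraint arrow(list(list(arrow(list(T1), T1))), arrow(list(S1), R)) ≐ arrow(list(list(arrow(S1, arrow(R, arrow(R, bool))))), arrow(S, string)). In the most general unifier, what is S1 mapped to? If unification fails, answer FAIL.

Decompose arrow/2: list(list(arrow(list(T1), T1))) ≐ list(list(arrow(S1, arrow(R, arrow(R, bool))))),  arrow(list(S1), R) ≐ arrow(S, string).
Decompose list/1: list(arrow(list(T1), T1)) ≐ list(arrow(S1, arrow(R, arrow(R, bool)))).
Decompose list/1: arrow(list(T1), T1) ≐ arrow(S1, arrow(R, arrow(R, bool))).
Decompose arrow/2: list(T1) ≐ S1,  T1 ≐ arrow(R, arrow(R, bool)).
Bind S1 := list(T1); substituting into the one remaining equation that mentions S1 gives: arrow(list(list(T1)), R) ≐ arrow(S, string).
Bind T1 := arrow(R, arrow(R, bool)); substituting into the remaining equation gives: arrow(list(list(arrow(R, arrow(R, bool)))), R) ≐ arrow(S, string). Substituting into the earlier binding gives S1 := list(arrow(R, arrow(R, bool))).
Decompose arrow/2: list(list(arrow(R, arrow(R, bool)))) ≐ S,  R ≐ string.
Bind S := list(list(arrow(R, arrow(R, bool)))); no other remaining equation mentions S.
Bind R := string. Substituting into the earlier bindings gives S1 := list(arrow(string, arrow(string, bool))), T1 := arrow(string, arrow(string, bool)), S := list(list(arrow(string, arrow(string, bool)))).
MGU = { S1 ↦ list(arrow(string, arrow(string, bool))), T1 ↦ arrow(string, arrow(string, bool)), S ↦ list(list(arrow(string, arrow(string, bool)))), R ↦ string }, so S1 ↦ list(arrow(string, arrow(string, bool))).

list(arrow(string, arrow(string, bool)))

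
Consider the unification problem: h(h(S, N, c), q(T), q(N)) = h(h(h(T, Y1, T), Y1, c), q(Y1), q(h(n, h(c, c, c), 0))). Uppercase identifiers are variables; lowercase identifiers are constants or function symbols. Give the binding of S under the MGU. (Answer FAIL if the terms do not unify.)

Decompose h/3: h(S, N, c) = h(h(T, Y1, T), Y1, c),  q(T) = q(Y1),  q(N) = q(h(n, h(c, c, c), 0)).
Decompose h/3: S = h(T, Y1, T),  N = Y1,  c = c.
Bind S := h(T, Y1, T); no other remaining equation mentions S.
Bind N := Y1; substituting into the one remaining equation that mentions N gives: q(Y1) = q(h(n, h(c, c, c), 0)).
Delete trivial equation c = c.
Decompose q/1: T = Y1.
Bind T := Y1; no other remaining equation mentions T. Substituting into the earlier binding gives S := h(Y1, Y1, Y1).
Decompose q/1: Y1 = h(n, h(c, c, c), 0).
Bind Y1 := h(n, h(c, c, c), 0). Substituting into the earlier bindings gives S := h(h(n, h(c, c, c), 0), h(n, h(c, c, c), 0), h(n, h(c, c, c), 0)), N := h(n, h(c, c, c), 0), T := h(n, h(c, c, c), 0).
MGU = { S -> h(h(n, h(c, c, c), 0), h(n, h(c, c, c), 0), h(n, h(c, c, c), 0)), N -> h(n, h(c, c, c), 0), T -> h(n, h(c, c, c), 0), Y1 -> h(n, h(c, c, c), 0) }, so S -> h(h(n, h(c, c, c), 0), h(n, h(c, c, c), 0), h(n, h(c, c, c), 0)).

h(h(n, h(c, c, c), 0), h(n, h(c, c, c), 0), h(n, h(c, c, c), 0))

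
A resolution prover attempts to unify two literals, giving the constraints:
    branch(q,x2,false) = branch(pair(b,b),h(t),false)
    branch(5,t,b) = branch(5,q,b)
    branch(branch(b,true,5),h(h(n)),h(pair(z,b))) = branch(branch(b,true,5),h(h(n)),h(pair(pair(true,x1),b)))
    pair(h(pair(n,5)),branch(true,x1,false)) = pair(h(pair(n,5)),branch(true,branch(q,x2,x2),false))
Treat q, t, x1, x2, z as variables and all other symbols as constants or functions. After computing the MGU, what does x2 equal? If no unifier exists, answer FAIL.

Decompose branch/3: q = pair(b,b),  x2 = h(t),  false = false.
Bind q := pair(b,b); substituting into the 2 remaining equations that mention q gives: branch(5,t,b) = branch(5,pair(b,b),b),  pair(h(pair(n,5)),branch(true,x1,false)) = pair(h(pair(n,5)),branch(true,branch(pair(b,b),x2,x2),false)).
Bind x2 := h(t); substituting into the one remaining equation that mentions x2 gives: pair(h(pair(n,5)),branch(true,x1,false)) = pair(h(pair(n,5)),branch(true,branch(pair(b,b),h(t),h(t)),false)).
Delete trivial equation false = false.
Decompose branch/3: 5 = 5,  t = pair(b,b),  b = b.
Delete trivial equation 5 = 5.
Bind t := pair(b,b); substituting into the one remaining equation that mentions t gives: pair(h(pair(n,5)),branch(true,x1,false)) = pair(h(pair(n,5)),branch(true,branch(pair(b,b),h(pair(b,b)),h(pair(b,b))),false)). Substituting into the earlier binding gives x2 := h(pair(b,b)).
Delete trivial equation b = b.
Decompose branch/3: branch(b,true,5) = branch(b,true,5),  h(h(n)) = h(h(n)),  h(pair(z,b)) = h(pair(pair(true,x1),b)).
Delete trivial equation branch(b,true,5) = branch(b,true,5).
Delete trivial equation h(h(n)) = h(h(n)).
Decompose h/1: pair(z,b) = pair(pair(true,x1),b).
Decompose pair/2: z = pair(true,x1),  b = b.
Bind z := pair(true,x1); no other remaining equation mentions z.
Delete trivial equation b = b.
Decompose pair/2: h(pair(n,5)) = h(pair(n,5)),  branch(true,x1,false) = branch(true,branch(pair(b,b),h(pair(b,b)),h(pair(b,b))),false).
Delete trivial equation h(pair(n,5)) = h(pair(n,5)).
Decompose branch/3: true = true,  x1 = branch(pair(b,b),h(pair(b,b)),h(pair(b,b))),  false = false.
Delete trivial equation true = true.
Bind x1 := branch(pair(b,b),h(pair(b,b)),h(pair(b,b))); no other remaining equation mentions x1. Substituting into the earlier binding gives z := pair(true,branch(pair(b,b),h(pair(b,b)),h(pair(b,b)))).
Delete trivial equation false = false.
MGU = { q := pair(b,b), x2 := h(pair(b,b)), t := pair(b,b), z := pair(true,branch(pair(b,b),h(pair(b,b)),h(pair(b,b)))), x1 := branch(pair(b,b),h(pair(b,b)),h(pair(b,b))) }, so x2 := h(pair(b,b)).

h(pair(b,b))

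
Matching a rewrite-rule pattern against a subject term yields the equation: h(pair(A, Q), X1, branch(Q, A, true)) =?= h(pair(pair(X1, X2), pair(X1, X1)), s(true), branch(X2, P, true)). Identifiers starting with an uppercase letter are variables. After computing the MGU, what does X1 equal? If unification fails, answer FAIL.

s(true)

Decompose h/3: pair(A, Q) =?= pair(pair(X1, X2), pair(X1, X1)),  X1 =?= s(true),  branch(Q, A, true) =?= branch(X2, P, true).
Decompose pair/2: A =?= pair(X1, X2),  Q =?= pair(X1, X1).
Bind A := pair(X1, X2); substituting into the one remaining equation that mentions A gives: branch(Q, pair(X1, X2), true) =?= branch(X2, P, true).
Bind Q := pair(X1, X1); substituting into the one remaining equation that mentions Q gives: branch(pair(X1, X1), pair(X1, X2), true) =?= branch(X2, P, true).
Bind X1 := s(true); substituting into the remaining equation gives: branch(pair(s(true), s(true)), pair(s(true), X2), true) =?= branch(X2, P, true). Substituting into the earlier bindings gives A := pair(s(true), X2), Q := pair(s(true), s(true)).
Decompose branch/3: pair(s(true), s(true)) =?= X2,  pair(s(true), X2) =?= P,  true =?= true.
Bind X2 := pair(s(true), s(true)); substituting into the one remaining equation that mentions X2 gives: pair(s(true), pair(s(true), s(true))) =?= P. Substituting into the earlier binding gives A := pair(s(true), pair(s(true), s(true))).
Bind P := pair(s(true), pair(s(true), s(true))); no other remaining equation mentions P.
Delete trivial equation true =?= true.
MGU = { A ↦ pair(s(true), pair(s(true), s(true))), Q ↦ pair(s(true), s(true)), X1 ↦ s(true), X2 ↦ pair(s(true), s(true)), P ↦ pair(s(true), pair(s(true), s(true))) }, so X1 ↦ s(true).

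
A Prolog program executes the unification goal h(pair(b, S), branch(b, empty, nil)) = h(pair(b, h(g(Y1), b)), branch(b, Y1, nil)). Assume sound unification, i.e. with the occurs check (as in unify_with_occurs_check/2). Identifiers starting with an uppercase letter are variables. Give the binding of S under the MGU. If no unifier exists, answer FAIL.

Decompose h/2: pair(b, S) = pair(b, h(g(Y1), b)),  branch(b, empty, nil) = branch(b, Y1, nil).
Decompose pair/2: b = b,  S = h(g(Y1), b).
Delete trivial equation b = b.
Bind S := h(g(Y1), b); no other remaining equation mentions S.
Decompose branch/3: b = b,  empty = Y1,  nil = nil.
Delete trivial equation b = b.
Bind Y1 := empty; no other remaining equation mentions Y1. Substituting into the earlier binding gives S := h(g(empty), b).
Delete trivial equation nil = nil.
MGU = { S = h(g(empty), b), Y1 = empty }, so S = h(g(empty), b).

h(g(empty), b)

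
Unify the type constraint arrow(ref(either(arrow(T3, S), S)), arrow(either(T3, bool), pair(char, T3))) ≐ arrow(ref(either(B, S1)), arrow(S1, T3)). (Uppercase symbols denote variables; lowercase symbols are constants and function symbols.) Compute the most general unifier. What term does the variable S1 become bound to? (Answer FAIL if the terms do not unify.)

Decompose arrow/2: ref(either(arrow(T3, S), S)) ≐ ref(either(B, S1)),  arrow(either(T3, bool), pair(char, T3)) ≐ arrow(S1, T3).
Decompose ref/1: either(arrow(T3, S), S) ≐ either(B, S1).
Decompose either/2: arrow(T3, S) ≐ B,  S ≐ S1.
Bind B := arrow(T3, S); no other remaining equation mentions B.
Bind S := S1; no other remaining equation mentions S. Substituting into the earlier binding gives B := arrow(T3, S1).
Decompose arrow/2: either(T3, bool) ≐ S1,  pair(char, T3) ≐ T3.
Bind S1 := either(T3, bool); no other remaining equation mentions S1. Substituting into the earlier bindings gives B := arrow(T3, either(T3, bool)), S := either(T3, bool).
Occurs check fails: T3 occurs in pair(char, T3); the equation T3 ≐ pair(char, T3) has no finite solution.

FAIL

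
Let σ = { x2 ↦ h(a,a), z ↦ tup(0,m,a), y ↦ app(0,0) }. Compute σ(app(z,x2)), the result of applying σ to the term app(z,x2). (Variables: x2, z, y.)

app(tup(0,m,a),h(a,a))

Replace each occurrence of x2 with h(a,a).
Replace each occurrence of z with tup(0,m,a).
Result: app(tup(0,m,a),h(a,a)).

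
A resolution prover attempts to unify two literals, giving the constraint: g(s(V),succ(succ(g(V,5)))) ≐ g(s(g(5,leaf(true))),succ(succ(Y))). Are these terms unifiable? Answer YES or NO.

Decompose g/2: s(V) ≐ s(g(5,leaf(true))),  succ(succ(g(V,5))) ≐ succ(succ(Y)).
Decompose s/1: V ≐ g(5,leaf(true)).
Bind V := g(5,leaf(true)); substituting into the remaining equation gives: succ(succ(g(g(5,leaf(true)),5))) ≐ succ(succ(Y)).
Decompose succ/1: succ(g(g(5,leaf(true)),5)) ≐ succ(Y).
Decompose succ/1: g(g(5,leaf(true)),5) ≐ Y.
Bind Y := g(g(5,leaf(true)),5).
No equations remain and no clash or occurs-check failure arose, so a unifier exists.

YES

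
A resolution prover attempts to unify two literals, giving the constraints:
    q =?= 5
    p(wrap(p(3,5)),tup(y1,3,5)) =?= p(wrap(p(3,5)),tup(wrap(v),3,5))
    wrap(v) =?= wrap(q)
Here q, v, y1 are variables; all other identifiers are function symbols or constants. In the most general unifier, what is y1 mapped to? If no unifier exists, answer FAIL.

wrap(5)

Bind q := 5; substituting into the one remaining equation that mentions q gives: wrap(v) =?= wrap(5).
Decompose p/2: wrap(p(3,5)) =?= wrap(p(3,5)),  tup(y1,3,5) =?= tup(wrap(v),3,5).
Delete trivial equation wrap(p(3,5)) =?= wrap(p(3,5)).
Decompose tup/3: y1 =?= wrap(v),  3 =?= 3,  5 =?= 5.
Bind y1 := wrap(v); no other remaining equation mentions y1.
Delete trivial equation 3 =?= 3.
Delete trivial equation 5 =?= 5.
Decompose wrap/1: v =?= 5.
Bind v := 5. Substituting into the earlier binding gives y1 := wrap(5).
MGU = { q -> 5, y1 -> wrap(5), v -> 5 }, so y1 -> wrap(5).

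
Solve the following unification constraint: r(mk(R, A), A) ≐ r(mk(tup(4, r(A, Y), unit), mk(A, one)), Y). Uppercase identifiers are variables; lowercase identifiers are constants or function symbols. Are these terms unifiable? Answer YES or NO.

Decompose r/2: mk(R, A) ≐ mk(tup(4, r(A, Y), unit), mk(A, one)),  A ≐ Y.
Decompose mk/2: R ≐ tup(4, r(A, Y), unit),  A ≐ mk(A, one).
Bind R := tup(4, r(A, Y), unit); no other remaining equation mentions R.
Occurs check fails: A occurs in mk(A, one); the equation A ≐ mk(A, one) has no finite solution.

NO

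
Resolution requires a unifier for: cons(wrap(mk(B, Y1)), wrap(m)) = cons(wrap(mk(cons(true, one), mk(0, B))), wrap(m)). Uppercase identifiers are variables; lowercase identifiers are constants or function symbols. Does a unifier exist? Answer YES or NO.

YES

Decompose cons/2: wrap(mk(B, Y1)) = wrap(mk(cons(true, one), mk(0, B))),  wrap(m) = wrap(m).
Decompose wrap/1: mk(B, Y1) = mk(cons(true, one), mk(0, B)).
Decompose mk/2: B = cons(true, one),  Y1 = mk(0, B).
Bind B := cons(true, one); substituting into the one remaining equation that mentions B gives: Y1 = mk(0, cons(true, one)).
Bind Y1 := mk(0, cons(true, one)); no other remaining equation mentions Y1.
Delete trivial equation wrap(m) = wrap(m).
No equations remain and no clash or occurs-check failure arose, so a unifier exists.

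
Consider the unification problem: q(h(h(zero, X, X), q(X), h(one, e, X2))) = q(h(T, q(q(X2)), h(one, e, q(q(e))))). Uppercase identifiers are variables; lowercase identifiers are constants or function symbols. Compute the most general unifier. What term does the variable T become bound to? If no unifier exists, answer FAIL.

Decompose q/1: h(h(zero, X, X), q(X), h(one, e, X2)) = h(T, q(q(X2)), h(one, e, q(q(e)))).
Decompose h/3: h(zero, X, X) = T,  q(X) = q(q(X2)),  h(one, e, X2) = h(one, e, q(q(e))).
Bind T := h(zero, X, X); no other remaining equation mentions T.
Decompose q/1: X = q(X2).
Bind X := q(X2); no other remaining equation mentions X. Substituting into the earlier binding gives T := h(zero, q(X2), q(X2)).
Decompose h/3: one = one,  e = e,  X2 = q(q(e)).
Delete trivial equation one = one.
Delete trivial equation e = e.
Bind X2 := q(q(e)). Substituting into the earlier bindings gives T := h(zero, q(q(q(e))), q(q(q(e)))), X := q(q(q(e))).
MGU = { T := h(zero, q(q(q(e))), q(q(q(e)))), X := q(q(q(e))), X2 := q(q(e)) }, so T := h(zero, q(q(q(e))), q(q(q(e)))).

h(zero, q(q(q(e))), q(q(q(e))))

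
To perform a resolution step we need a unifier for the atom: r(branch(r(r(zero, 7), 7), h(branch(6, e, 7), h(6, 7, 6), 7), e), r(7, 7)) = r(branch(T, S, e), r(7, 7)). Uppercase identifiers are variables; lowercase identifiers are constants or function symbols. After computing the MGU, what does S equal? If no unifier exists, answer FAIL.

Decompose r/2: branch(r(r(zero, 7), 7), h(branch(6, e, 7), h(6, 7, 6), 7), e) = branch(T, S, e),  r(7, 7) = r(7, 7).
Decompose branch/3: r(r(zero, 7), 7) = T,  h(branch(6, e, 7), h(6, 7, 6), 7) = S,  e = e.
Bind T := r(r(zero, 7), 7); no other remaining equation mentions T.
Bind S := h(branch(6, e, 7), h(6, 7, 6), 7); no other remaining equation mentions S.
Delete trivial equation e = e.
Delete trivial equation r(7, 7) = r(7, 7).
MGU = { T := r(r(zero, 7), 7), S := h(branch(6, e, 7), h(6, 7, 6), 7) }, so S := h(branch(6, e, 7), h(6, 7, 6), 7).

h(branch(6, e, 7), h(6, 7, 6), 7)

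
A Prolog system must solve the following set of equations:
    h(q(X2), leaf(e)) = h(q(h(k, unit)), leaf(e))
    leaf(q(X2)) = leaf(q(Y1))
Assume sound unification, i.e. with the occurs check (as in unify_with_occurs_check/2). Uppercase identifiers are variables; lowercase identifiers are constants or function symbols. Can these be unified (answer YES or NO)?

Decompose h/2: q(X2) = q(h(k, unit)),  leaf(e) = leaf(e).
Decompose q/1: X2 = h(k, unit).
Bind X2 := h(k, unit); substituting into the one remaining equation that mentions X2 gives: leaf(q(h(k, unit))) = leaf(q(Y1)).
Delete trivial equation leaf(e) = leaf(e).
Decompose leaf/1: q(h(k, unit)) = q(Y1).
Decompose q/1: h(k, unit) = Y1.
Bind Y1 := h(k, unit).
No equations remain and no clash or occurs-check failure arose, so a unifier exists.

YES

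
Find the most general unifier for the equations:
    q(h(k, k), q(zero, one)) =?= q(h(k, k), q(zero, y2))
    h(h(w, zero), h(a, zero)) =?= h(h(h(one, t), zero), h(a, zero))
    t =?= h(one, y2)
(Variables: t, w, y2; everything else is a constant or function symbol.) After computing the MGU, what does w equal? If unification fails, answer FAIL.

Decompose q/2: h(k, k) =?= h(k, k),  q(zero, one) =?= q(zero, y2).
Delete trivial equation h(k, k) =?= h(k, k).
Decompose q/2: zero =?= zero,  one =?= y2.
Delete trivial equation zero =?= zero.
Bind y2 := one; substituting into the one remaining equation that mentions y2 gives: t =?= h(one, one).
Decompose h/2: h(w, zero) =?= h(h(one, t), zero),  h(a, zero) =?= h(a, zero).
Decompose h/2: w =?= h(one, t),  zero =?= zero.
Bind w := h(one, t); no other remaining equation mentions w.
Delete trivial equation zero =?= zero.
Delete trivial equation h(a, zero) =?= h(a, zero).
Bind t := h(one, one). Substituting into the earlier binding gives w := h(one, h(one, one)).
MGU = { y2 -> one, w -> h(one, h(one, one)), t -> h(one, one) }, so w -> h(one, h(one, one)).

h(one, h(one, one))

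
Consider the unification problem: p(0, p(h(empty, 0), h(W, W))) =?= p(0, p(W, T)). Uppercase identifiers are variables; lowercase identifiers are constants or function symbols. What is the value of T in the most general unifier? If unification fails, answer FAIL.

h(h(empty, 0), h(empty, 0))

Decompose p/2: 0 =?= 0,  p(h(empty, 0), h(W, W)) =?= p(W, T).
Delete trivial equation 0 =?= 0.
Decompose p/2: h(empty, 0) =?= W,  h(W, W) =?= T.
Bind W := h(empty, 0); substituting into the remaining equation gives: h(h(empty, 0), h(empty, 0)) =?= T.
Bind T := h(h(empty, 0), h(empty, 0)).
MGU = { W -> h(empty, 0), T -> h(h(empty, 0), h(empty, 0)) }, so T -> h(h(empty, 0), h(empty, 0)).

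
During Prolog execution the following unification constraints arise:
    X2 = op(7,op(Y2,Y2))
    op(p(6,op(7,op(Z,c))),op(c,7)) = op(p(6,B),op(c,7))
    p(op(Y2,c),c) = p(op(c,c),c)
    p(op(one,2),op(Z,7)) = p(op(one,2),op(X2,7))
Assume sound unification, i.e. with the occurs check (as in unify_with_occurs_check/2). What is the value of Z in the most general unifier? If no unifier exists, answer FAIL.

op(7,op(c,c))

Bind X2 := op(7,op(Y2,Y2)); substituting into the one remaining equation that mentions X2 gives: p(op(one,2),op(Z,7)) = p(op(one,2),op(op(7,op(Y2,Y2)),7)).
Decompose op/2: p(6,op(7,op(Z,c))) = p(6,B),  op(c,7) = op(c,7).
Decompose p/2: 6 = 6,  op(7,op(Z,c)) = B.
Delete trivial equation 6 = 6.
Bind B := op(7,op(Z,c)); no other remaining equation mentions B.
Delete trivial equation op(c,7) = op(c,7).
Decompose p/2: op(Y2,c) = op(c,c),  c = c.
Decompose op/2: Y2 = c,  c = c.
Bind Y2 := c; substituting into the one remaining equation that mentions Y2 gives: p(op(one,2),op(Z,7)) = p(op(one,2),op(op(7,op(c,c)),7)). Substituting into the earlier binding gives X2 := op(7,op(c,c)).
Delete trivial equation c = c.
Delete trivial equation c = c.
Decompose p/2: op(one,2) = op(one,2),  op(Z,7) = op(op(7,op(c,c)),7).
Delete trivial equation op(one,2) = op(one,2).
Decompose op/2: Z = op(7,op(c,c)),  7 = 7.
Bind Z := op(7,op(c,c)); no other remaining equation mentions Z. Substituting into the earlier binding gives B := op(7,op(op(7,op(c,c)),c)).
Delete trivial equation 7 = 7.
MGU = { X2 = op(7,op(c,c)), B = op(7,op(op(7,op(c,c)),c)), Y2 = c, Z = op(7,op(c,c)) }, so Z = op(7,op(c,c)).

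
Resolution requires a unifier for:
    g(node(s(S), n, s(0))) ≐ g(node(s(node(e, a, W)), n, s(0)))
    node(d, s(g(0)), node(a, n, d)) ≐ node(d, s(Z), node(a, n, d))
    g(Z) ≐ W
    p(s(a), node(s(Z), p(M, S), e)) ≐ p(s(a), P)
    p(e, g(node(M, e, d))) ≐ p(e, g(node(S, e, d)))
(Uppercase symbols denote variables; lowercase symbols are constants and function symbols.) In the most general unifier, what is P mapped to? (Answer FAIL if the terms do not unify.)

node(s(g(0)), p(node(e, a, g(g(0))), node(e, a, g(g(0)))), e)

Decompose g/1: node(s(S), n, s(0)) ≐ node(s(node(e, a, W)), n, s(0)).
Decompose node/3: s(S) ≐ s(node(e, a, W)),  n ≐ n,  s(0) ≐ s(0).
Decompose s/1: S ≐ node(e, a, W).
Bind S := node(e, a, W); substituting into the 2 remaining equations that mention S gives: p(s(a), node(s(Z), p(M, node(e, a, W)), e)) ≐ p(s(a), P),  p(e, g(node(M, e, d))) ≐ p(e, g(node(node(e, a, W), e, d))).
Delete trivial equation n ≐ n.
Delete trivial equation s(0) ≐ s(0).
Decompose node/3: d ≐ d,  s(g(0)) ≐ s(Z),  node(a, n, d) ≐ node(a, n, d).
Delete trivial equation d ≐ d.
Decompose s/1: g(0) ≐ Z.
Bind Z := g(0); substituting into the 2 remaining equations that mention Z gives: g(g(0)) ≐ W,  p(s(a), node(s(g(0)), p(M, node(e, a, W)), e)) ≐ p(s(a), P).
Delete trivial equation node(a, n, d) ≐ node(a, n, d).
Bind W := g(g(0)); substituting into the remaining equations gives: p(s(a), node(s(g(0)), p(M, node(e, a, g(g(0)))), e)) ≐ p(s(a), P),  p(e, g(node(M, e, d))) ≐ p(e, g(node(node(e, a, g(g(0))), e, d))). Substituting into the earlier binding gives S := node(e, a, g(g(0))).
Decompose p/2: s(a) ≐ s(a),  node(s(g(0)), p(M, node(e, a, g(g(0)))), e) ≐ P.
Delete trivial equation s(a) ≐ s(a).
Bind P := node(s(g(0)), p(M, node(e, a, g(g(0)))), e); no other remaining equation mentions P.
Decompose p/2: e ≐ e,  g(node(M, e, d)) ≐ g(node(node(e, a, g(g(0))), e, d)).
Delete trivial equation e ≐ e.
Decompose g/1: node(M, e, d) ≐ node(node(e, a, g(g(0))), e, d).
Decompose node/3: M ≐ node(e, a, g(g(0))),  e ≐ e,  d ≐ d.
Bind M := node(e, a, g(g(0))); no other remaining equation mentions M. Substituting into the earlier binding gives P := node(s(g(0)), p(node(e, a, g(g(0))), node(e, a, g(g(0)))), e).
Delete trivial equation e ≐ e.
Delete trivial equation d ≐ d.
MGU = { S ↦ node(e, a, g(g(0))), Z ↦ g(0), W ↦ g(g(0)), P ↦ node(s(g(0)), p(node(e, a, g(g(0))), node(e, a, g(g(0)))), e), M ↦ node(e, a, g(g(0))) }, so P ↦ node(s(g(0)), p(node(e, a, g(g(0))), node(e, a, g(g(0)))), e).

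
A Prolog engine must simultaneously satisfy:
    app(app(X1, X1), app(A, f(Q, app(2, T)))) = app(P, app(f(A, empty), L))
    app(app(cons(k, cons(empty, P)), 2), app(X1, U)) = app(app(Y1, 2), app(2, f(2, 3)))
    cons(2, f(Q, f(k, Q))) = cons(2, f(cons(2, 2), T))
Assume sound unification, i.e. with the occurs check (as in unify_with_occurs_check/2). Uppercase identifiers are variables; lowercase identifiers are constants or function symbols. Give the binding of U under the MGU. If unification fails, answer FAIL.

Decompose app/2: app(X1, X1) = P,  app(A, f(Q, app(2, T))) = app(f(A, empty), L).
Bind P := app(X1, X1); substituting into the one remaining equation that mentions P gives: app(app(cons(k, cons(empty, app(X1, X1))), 2), app(X1, U)) = app(app(Y1, 2), app(2, f(2, 3))).
Decompose app/2: A = f(A, empty),  f(Q, app(2, T)) = L.
Occurs check fails: A occurs in f(A, empty); the equation A = f(A, empty) has no finite solution.

FAIL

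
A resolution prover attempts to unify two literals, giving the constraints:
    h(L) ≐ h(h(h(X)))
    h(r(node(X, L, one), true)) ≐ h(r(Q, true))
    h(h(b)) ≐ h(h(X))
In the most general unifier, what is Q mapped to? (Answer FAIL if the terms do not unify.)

Decompose h/1: L ≐ h(h(X)).
Bind L := h(h(X)); substituting into the one remaining equation that mentions L gives: h(r(node(X, h(h(X)), one), true)) ≐ h(r(Q, true)).
Decompose h/1: r(node(X, h(h(X)), one), true) ≐ r(Q, true).
Decompose r/2: node(X, h(h(X)), one) ≐ Q,  true ≐ true.
Bind Q := node(X, h(h(X)), one); no other remaining equation mentions Q.
Delete trivial equation true ≐ true.
Decompose h/1: h(b) ≐ h(X).
Decompose h/1: b ≐ X.
Bind X := b. Substituting into the earlier bindings gives L := h(h(b)), Q := node(b, h(h(b)), one).
MGU = { L -> h(h(b)), Q -> node(b, h(h(b)), one), X -> b }, so Q -> node(b, h(h(b)), one).

node(b, h(h(b)), one)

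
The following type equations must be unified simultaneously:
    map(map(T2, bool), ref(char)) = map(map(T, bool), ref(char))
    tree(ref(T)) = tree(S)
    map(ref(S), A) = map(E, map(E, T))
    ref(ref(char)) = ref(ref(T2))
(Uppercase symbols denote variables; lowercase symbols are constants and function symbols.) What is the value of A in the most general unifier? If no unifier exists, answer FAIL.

map(ref(ref(char)), char)

Decompose map/2: map(T2, bool) = map(T, bool),  ref(char) = ref(char).
Decompose map/2: T2 = T,  bool = bool.
Bind T2 := T; substituting into the one remaining equation that mentions T2 gives: ref(ref(char)) = ref(ref(T)).
Delete trivial equation bool = bool.
Delete trivial equation ref(char) = ref(char).
Decompose tree/1: ref(T) = S.
Bind S := ref(T); substituting into the one remaining equation that mentions S gives: map(ref(ref(T)), A) = map(E, map(E, T)).
Decompose map/2: ref(ref(T)) = E,  A = map(E, T).
Bind E := ref(ref(T)); substituting into the one remaining equation that mentions E gives: A = map(ref(ref(T)), T).
Bind A := map(ref(ref(T)), T); no other remaining equation mentions A.
Decompose ref/1: ref(char) = ref(T).
Decompose ref/1: char = T.
Bind T := char. Substituting into the earlier bindings gives T2 := char, S := ref(char), E := ref(ref(char)), A := map(ref(ref(char)), char).
MGU = { T2 ↦ char, S ↦ ref(char), E ↦ ref(ref(char)), A ↦ map(ref(ref(char)), char), T ↦ char }, so A ↦ map(ref(ref(char)), char).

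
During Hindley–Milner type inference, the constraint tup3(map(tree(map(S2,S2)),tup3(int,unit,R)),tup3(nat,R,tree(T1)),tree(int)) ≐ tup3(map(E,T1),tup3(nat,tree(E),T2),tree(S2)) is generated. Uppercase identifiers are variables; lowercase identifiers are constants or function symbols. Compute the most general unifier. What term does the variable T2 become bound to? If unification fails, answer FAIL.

Decompose tup3/3: map(tree(map(S2,S2)),tup3(int,unit,R)) ≐ map(E,T1),  tup3(nat,R,tree(T1)) ≐ tup3(nat,tree(E),T2),  tree(int) ≐ tree(S2).
Decompose map/2: tree(map(S2,S2)) ≐ E,  tup3(int,unit,R) ≐ T1.
Bind E := tree(map(S2,S2)); substituting into the one remaining equation that mentions E gives: tup3(nat,R,tree(T1)) ≐ tup3(nat,tree(tree(map(S2,S2))),T2).
Bind T1 := tup3(int,unit,R); substituting into the one remaining equation that mentions T1 gives: tup3(nat,R,tree(tup3(int,unit,R))) ≐ tup3(nat,tree(tree(map(S2,S2))),T2).
Decompose tup3/3: nat ≐ nat,  R ≐ tree(tree(map(S2,S2))),  tree(tup3(int,unit,R)) ≐ T2.
Delete trivial equation nat ≐ nat.
Bind R := tree(tree(map(S2,S2))); substituting into the one remaining equation that mentions R gives: tree(tup3(int,unit,tree(tree(map(S2,S2))))) ≐ T2. Substituting into the earlier binding gives T1 := tup3(int,unit,tree(tree(map(S2,S2)))).
Bind T2 := tree(tup3(int,unit,tree(tree(map(S2,S2))))); no other remaining equation mentions T2.
Decompose tree/1: int ≐ S2.
Bind S2 := int. Substituting into the earlier bindings gives E := tree(map(int,int)), T1 := tup3(int,unit,tree(tree(map(int,int)))), R := tree(tree(map(int,int))), T2 := tree(tup3(int,unit,tree(tree(map(int,int))))).
MGU = { E -> tree(map(int,int)), T1 -> tup3(int,unit,tree(tree(map(int,int)))), R -> tree(tree(map(int,int))), T2 -> tree(tup3(int,unit,tree(tree(map(int,int))))), S2 -> int }, so T2 -> tree(tup3(int,unit,tree(tree(map(int,int))))).

tree(tup3(int,unit,tree(tree(map(int,int)))))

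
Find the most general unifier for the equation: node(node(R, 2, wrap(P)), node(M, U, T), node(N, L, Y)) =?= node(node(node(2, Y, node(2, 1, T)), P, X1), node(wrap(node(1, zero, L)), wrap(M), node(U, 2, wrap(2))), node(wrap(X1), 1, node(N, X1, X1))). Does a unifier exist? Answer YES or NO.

YES

Decompose node/3: node(R, 2, wrap(P)) =?= node(node(2, Y, node(2, 1, T)), P, X1),  node(M, U, T) =?= node(wrap(node(1, zero, L)), wrap(M), node(U, 2, wrap(2))),  node(N, L, Y) =?= node(wrap(X1), 1, node(N, X1, X1)).
Decompose node/3: R =?= node(2, Y, node(2, 1, T)),  2 =?= P,  wrap(P) =?= X1.
Bind R := node(2, Y, node(2, 1, T)); no other remaining equation mentions R.
Bind P := 2; substituting into the one remaining equation that mentions P gives: wrap(2) =?= X1.
Bind X1 := wrap(2); substituting into the one remaining equation that mentions X1 gives: node(N, L, Y) =?= node(wrap(wrap(2)), 1, node(N, wrap(2), wrap(2))).
Decompose node/3: M =?= wrap(node(1, zero, L)),  U =?= wrap(M),  T =?= node(U, 2, wrap(2)).
Bind M := wrap(node(1, zero, L)); substituting into the one remaining equation that mentions M gives: U =?= wrap(wrap(node(1, zero, L))).
Bind U := wrap(wrap(node(1, zero, L))); substituting into the one remaining equation that mentions U gives: T =?= node(wrap(wrap(node(1, zero, L))), 2, wrap(2)).
Bind T := node(wrap(wrap(node(1, zero, L))), 2, wrap(2)); no other remaining equation mentions T. Substituting into the earlier binding gives R := node(2, Y, node(2, 1, node(wrap(wrap(node(1, zero, L))), 2, wrap(2)))).
Decompose node/3: N =?= wrap(wrap(2)),  L =?= 1,  Y =?= node(N, wrap(2), wrap(2)).
Bind N := wrap(wrap(2)); substituting into the one remaining equation that mentions N gives: Y =?= node(wrap(wrap(2)), wrap(2), wrap(2)).
Bind L := 1; no other remaining equation mentions L. Substituting into the earlier bindings gives R := node(2, Y, node(2, 1, node(wrap(wrap(node(1, zero, 1))), 2, wrap(2)))), M := wrap(node(1, zero, 1)), U := wrap(wrap(node(1, zero, 1))), T := node(wrap(wrap(node(1, zero, 1))), 2, wrap(2)).
Bind Y := node(wrap(wrap(2)), wrap(2), wrap(2)). Substituting into the earlier binding gives R := node(2, node(wrap(wrap(2)), wrap(2), wrap(2)), node(2, 1, node(wrap(wrap(node(1, zero, 1))), 2, wrap(2)))).
No equations remain and no clash or occurs-check failure arose, so a unifier exists.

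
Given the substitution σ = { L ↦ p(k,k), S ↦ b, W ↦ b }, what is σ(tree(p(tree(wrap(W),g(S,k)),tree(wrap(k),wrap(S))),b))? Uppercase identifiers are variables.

Replace each occurrence of S with b.
Replace each occurrence of W with b.
Result: tree(p(tree(wrap(b),g(b,k)),tree(wrap(k),wrap(b))),b).

tree(p(tree(wrap(b),g(b,k)),tree(wrap(k),wrap(b))),b)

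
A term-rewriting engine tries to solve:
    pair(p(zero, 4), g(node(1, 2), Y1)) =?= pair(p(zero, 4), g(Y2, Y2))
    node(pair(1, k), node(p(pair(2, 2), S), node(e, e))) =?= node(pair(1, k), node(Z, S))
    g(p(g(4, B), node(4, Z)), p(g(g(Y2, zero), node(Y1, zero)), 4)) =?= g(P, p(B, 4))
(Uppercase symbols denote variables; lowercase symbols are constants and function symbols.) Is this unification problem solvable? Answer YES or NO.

YES

Decompose pair/2: p(zero, 4) =?= p(zero, 4),  g(node(1, 2), Y1) =?= g(Y2, Y2).
Delete trivial equation p(zero, 4) =?= p(zero, 4).
Decompose g/2: node(1, 2) =?= Y2,  Y1 =?= Y2.
Bind Y2 := node(1, 2); substituting into the 2 remaining equations that mention Y2 gives: Y1 =?= node(1, 2),  g(p(g(4, B), node(4, Z)), p(g(g(node(1, 2), zero), node(Y1, zero)), 4)) =?= g(P, p(B, 4)).
Bind Y1 := node(1, 2); substituting into the one remaining equation that mentions Y1 gives: g(p(g(4, B), node(4, Z)), p(g(g(node(1, 2), zero), node(node(1, 2), zero)), 4)) =?= g(P, p(B, 4)).
Decompose node/2: pair(1, k) =?= pair(1, k),  node(p(pair(2, 2), S), node(e, e)) =?= node(Z, S).
Delete trivial equation pair(1, k) =?= pair(1, k).
Decompose node/2: p(pair(2, 2), S) =?= Z,  node(e, e) =?= S.
Bind Z := p(pair(2, 2), S); substituting into the one remaining equation that mentions Z gives: g(p(g(4, B), node(4, p(pair(2, 2), S))), p(g(g(node(1, 2), zero), node(node(1, 2), zero)), 4)) =?= g(P, p(B, 4)).
Bind S := node(e, e); substituting into the remaining equation gives: g(p(g(4, B), node(4, p(pair(2, 2), node(e, e)))), p(g(g(node(1, 2), zero), node(node(1, 2), zero)), 4)) =?= g(P, p(B, 4)). Substituting into the earlier binding gives Z := p(pair(2, 2), node(e, e)).
Decompose g/2: p(g(4, B), node(4, p(pair(2, 2), node(e, e)))) =?= P,  p(g(g(node(1, 2), zero), node(node(1, 2), zero)), 4) =?= p(B, 4).
Bind P := p(g(4, B), node(4, p(pair(2, 2), node(e, e)))); no other remaining equation mentions P.
Decompose p/2: g(g(node(1, 2), zero), node(node(1, 2), zero)) =?= B,  4 =?= 4.
Bind B := g(g(node(1, 2), zero), node(node(1, 2), zero)); no other remaining equation mentions B. Substituting into the earlier binding gives P := p(g(4, g(g(node(1, 2), zero), node(node(1, 2), zero))), node(4, p(pair(2, 2), node(e, e)))).
Delete trivial equation 4 =?= 4.
No equations remain and no clash or occurs-check failure arose, so a unifier exists.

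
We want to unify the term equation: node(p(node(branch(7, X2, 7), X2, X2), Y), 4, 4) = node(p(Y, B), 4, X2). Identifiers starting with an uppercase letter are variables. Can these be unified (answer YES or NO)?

YES

Decompose node/3: p(node(branch(7, X2, 7), X2, X2), Y) = p(Y, B),  4 = 4,  4 = X2.
Decompose p/2: node(branch(7, X2, 7), X2, X2) = Y,  Y = B.
Bind Y := node(branch(7, X2, 7), X2, X2); substituting into the one remaining equation that mentions Y gives: node(branch(7, X2, 7), X2, X2) = B.
Bind B := node(branch(7, X2, 7), X2, X2); no other remaining equation mentions B.
Delete trivial equation 4 = 4.
Bind X2 := 4. Substituting into the earlier bindings gives Y := node(branch(7, 4, 7), 4, 4), B := node(branch(7, 4, 7), 4, 4).
No equations remain and no clash or occurs-check failure arose, so a unifier exists.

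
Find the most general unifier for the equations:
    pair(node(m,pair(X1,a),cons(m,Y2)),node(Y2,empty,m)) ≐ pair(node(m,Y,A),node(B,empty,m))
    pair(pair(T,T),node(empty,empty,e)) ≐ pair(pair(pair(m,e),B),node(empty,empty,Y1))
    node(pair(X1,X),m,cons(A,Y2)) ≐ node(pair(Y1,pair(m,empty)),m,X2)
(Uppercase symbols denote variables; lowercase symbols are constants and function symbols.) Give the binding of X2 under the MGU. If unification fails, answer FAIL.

cons(cons(m,pair(m,e)),pair(m,e))

Decompose pair/2: node(m,pair(X1,a),cons(m,Y2)) ≐ node(m,Y,A),  node(Y2,empty,m) ≐ node(B,empty,m).
Decompose node/3: m ≐ m,  pair(X1,a) ≐ Y,  cons(m,Y2) ≐ A.
Delete trivial equation m ≐ m.
Bind Y := pair(X1,a); no other remaining equation mentions Y.
Bind A := cons(m,Y2); substituting into the one remaining equation that mentions A gives: node(pair(X1,X),m,cons(cons(m,Y2),Y2)) ≐ node(pair(Y1,pair(m,empty)),m,X2).
Decompose node/3: Y2 ≐ B,  empty ≐ empty,  m ≐ m.
Bind Y2 := B; substituting into the one remaining equation that mentions Y2 gives: node(pair(X1,X),m,cons(cons(m,B),B)) ≐ node(pair(Y1,pair(m,empty)),m,X2). Substituting into the earlier binding gives A := cons(m,B).
Delete trivial equation empty ≐ empty.
Delete trivial equation m ≐ m.
Decompose pair/2: pair(T,T) ≐ pair(pair(m,e),B),  node(empty,empty,e) ≐ node(empty,empty,Y1).
Decompose pair/2: T ≐ pair(m,e),  T ≐ B.
Bind T := pair(m,e); substituting into the one remaining equation that mentions T gives: pair(m,e) ≐ B.
Bind B := pair(m,e); substituting into the one remaining equation that mentions B gives: node(pair(X1,X),m,cons(cons(m,pair(m,e)),pair(m,e))) ≐ node(pair(Y1,pair(m,empty)),m,X2). Substituting into the earlier bindings gives A := cons(m,pair(m,e)), Y2 := pair(m,e).
Decompose node/3: empty ≐ empty,  empty ≐ empty,  e ≐ Y1.
Delete trivial equation empty ≐ empty.
Delete trivial equation empty ≐ empty.
Bind Y1 := e; substituting into the remaining equation gives: node(pair(X1,X),m,cons(cons(m,pair(m,e)),pair(m,e))) ≐ node(pair(e,pair(m,empty)),m,X2).
Decompose node/3: pair(X1,X) ≐ pair(e,pair(m,empty)),  m ≐ m,  cons(cons(m,pair(m,e)),pair(m,e)) ≐ X2.
Decompose pair/2: X1 ≐ e,  X ≐ pair(m,empty).
Bind X1 := e; no other remaining equation mentions X1. Substituting into the earlier binding gives Y := pair(e,a).
Bind X := pair(m,empty); no other remaining equation mentions X.
Delete trivial equation m ≐ m.
Bind X2 := cons(cons(m,pair(m,e)),pair(m,e)).
MGU = { Y ↦ pair(e,a), A ↦ cons(m,pair(m,e)), Y2 ↦ pair(m,e), T ↦ pair(m,e), B ↦ pair(m,e), Y1 ↦ e, X1 ↦ e, X ↦ pair(m,empty), X2 ↦ cons(cons(m,pair(m,e)),pair(m,e)) }, so X2 ↦ cons(cons(m,pair(m,e)),pair(m,e)).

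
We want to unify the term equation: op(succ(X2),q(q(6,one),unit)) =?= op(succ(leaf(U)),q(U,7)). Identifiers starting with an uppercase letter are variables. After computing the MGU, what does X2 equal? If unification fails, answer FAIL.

Decompose op/2: succ(X2) =?= succ(leaf(U)),  q(q(6,one),unit) =?= q(U,7).
Decompose succ/1: X2 =?= leaf(U).
Bind X2 := leaf(U); no other remaining equation mentions X2.
Decompose q/2: q(6,one) =?= U,  unit =?= 7.
Bind U := q(6,one); no other remaining equation mentions U. Substituting into the earlier binding gives X2 := leaf(q(6,one)).
Clash: constants unit and 7 differ; no unifier exists.

FAIL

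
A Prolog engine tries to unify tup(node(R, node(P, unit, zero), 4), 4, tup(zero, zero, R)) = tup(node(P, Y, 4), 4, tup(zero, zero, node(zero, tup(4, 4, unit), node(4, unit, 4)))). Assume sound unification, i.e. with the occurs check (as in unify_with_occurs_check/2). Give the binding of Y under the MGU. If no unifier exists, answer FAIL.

Decompose tup/3: node(R, node(P, unit, zero), 4) = node(P, Y, 4),  4 = 4,  tup(zero, zero, R) = tup(zero, zero, node(zero, tup(4, 4, unit), node(4, unit, 4))).
Decompose node/3: R = P,  node(P, unit, zero) = Y,  4 = 4.
Bind R := P; substituting into the one remaining equation that mentions R gives: tup(zero, zero, P) = tup(zero, zero, node(zero, tup(4, 4, unit), node(4, unit, 4))).
Bind Y := node(P, unit, zero); no other remaining equation mentions Y.
Delete trivial equation 4 = 4.
Delete trivial equation 4 = 4.
Decompose tup/3: zero = zero,  zero = zero,  P = node(zero, tup(4, 4, unit), node(4, unit, 4)).
Delete trivial equation zero = zero.
Delete trivial equation zero = zero.
Bind P := node(zero, tup(4, 4, unit), node(4, unit, 4)). Substituting into the earlier bindings gives R := node(zero, tup(4, 4, unit), node(4, unit, 4)), Y := node(node(zero, tup(4, 4, unit), node(4, unit, 4)), unit, zero).
MGU = { R ↦ node(zero, tup(4, 4, unit), node(4, unit, 4)), Y ↦ node(node(zero, tup(4, 4, unit), node(4, unit, 4)), unit, zero), P ↦ node(zero, tup(4, 4, unit), node(4, unit, 4)) }, so Y ↦ node(node(zero, tup(4, 4, unit), node(4, unit, 4)), unit, zero).

node(node(zero, tup(4, 4, unit), node(4, unit, 4)), unit, zero)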